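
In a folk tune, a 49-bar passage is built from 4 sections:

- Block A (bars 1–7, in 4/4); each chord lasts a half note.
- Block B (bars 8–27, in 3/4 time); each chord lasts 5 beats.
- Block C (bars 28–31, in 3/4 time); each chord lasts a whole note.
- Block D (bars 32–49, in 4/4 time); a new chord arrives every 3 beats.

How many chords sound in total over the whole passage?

A has 28 beats and chords last 2 each, so 14 chords.
B has 60 beats and chords last 5 each, so 12 chords.
C has 12 beats and chords last 4 each, so 3 chords.
D has 72 beats and chords last 3 each, so 24 chords.
Total: 14 + 12 + 3 + 24 = 53.

53 chords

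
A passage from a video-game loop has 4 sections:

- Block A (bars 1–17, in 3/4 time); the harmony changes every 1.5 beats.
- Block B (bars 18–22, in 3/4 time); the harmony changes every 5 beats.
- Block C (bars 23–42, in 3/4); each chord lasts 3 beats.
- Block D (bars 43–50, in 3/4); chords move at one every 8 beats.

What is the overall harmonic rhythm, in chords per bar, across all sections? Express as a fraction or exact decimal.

A: 17 × 3 = 51 beats ÷ 1.5 = 34 chords.
B: 5 × 3 = 15 beats ÷ 5 = 3 chords.
C: 20 × 3 = 60 beats ÷ 3 = 20 chords.
D: 8 × 3 = 24 beats ÷ 8 = 3 chords.
Overall: 60 chords over 50 bars → 60/50 = 1.2 chords per bar.

1.2 chords per bar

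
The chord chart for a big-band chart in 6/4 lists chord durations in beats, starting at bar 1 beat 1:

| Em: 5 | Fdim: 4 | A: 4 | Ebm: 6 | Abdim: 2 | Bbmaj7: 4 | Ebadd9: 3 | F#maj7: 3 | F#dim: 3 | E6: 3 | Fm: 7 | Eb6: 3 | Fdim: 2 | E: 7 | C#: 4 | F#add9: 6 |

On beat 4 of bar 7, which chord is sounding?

Beat 4 of bar 7 is beat (7−1)×6 + 4 = 40 overall.
Running totals: Em ends at 5, Fdim ends at 9, A ends at 13, Ebm ends at 19, Abdim ends at 21, Bbmaj7 ends at 25, Ebadd9 ends at 28, F#maj7 ends at 31, F#dim ends at 34, E6 ends at 37, Fm ends at 44.
Beat 40 falls within Fm.

Fm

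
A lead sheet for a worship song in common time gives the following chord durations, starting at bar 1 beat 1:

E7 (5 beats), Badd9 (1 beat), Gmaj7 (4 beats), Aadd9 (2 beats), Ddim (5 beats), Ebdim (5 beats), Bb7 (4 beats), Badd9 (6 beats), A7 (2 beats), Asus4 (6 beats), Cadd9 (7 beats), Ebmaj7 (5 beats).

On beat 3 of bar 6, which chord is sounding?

Bb7

Beat 3 of bar 6 is beat (6−1)×4 + 3 = 23 overall.
Running totals: E7 ends at 5, Badd9 ends at 6, Gmaj7 ends at 10, Aadd9 ends at 12, Ddim ends at 17, Ebdim ends at 22, Bb7 ends at 26.
Beat 23 falls within Bb7.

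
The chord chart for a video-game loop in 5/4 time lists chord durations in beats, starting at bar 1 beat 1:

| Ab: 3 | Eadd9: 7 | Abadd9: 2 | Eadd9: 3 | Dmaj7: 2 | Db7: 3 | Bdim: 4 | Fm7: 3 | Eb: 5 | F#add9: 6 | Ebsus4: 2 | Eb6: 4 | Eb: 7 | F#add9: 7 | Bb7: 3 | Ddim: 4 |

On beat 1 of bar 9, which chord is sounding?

Eb6

Beat 1 of bar 9 is beat (9−1)×5 + 1 = 41 overall.
Running totals: Ab ends at 3, Eadd9 ends at 10, Abadd9 ends at 12, Eadd9 ends at 15, Dmaj7 ends at 17, Db7 ends at 20, Bdim ends at 24, Fm7 ends at 27, Eb ends at 32, F#add9 ends at 38, Ebsus4 ends at 40, Eb6 ends at 44.
Beat 41 falls within Eb6.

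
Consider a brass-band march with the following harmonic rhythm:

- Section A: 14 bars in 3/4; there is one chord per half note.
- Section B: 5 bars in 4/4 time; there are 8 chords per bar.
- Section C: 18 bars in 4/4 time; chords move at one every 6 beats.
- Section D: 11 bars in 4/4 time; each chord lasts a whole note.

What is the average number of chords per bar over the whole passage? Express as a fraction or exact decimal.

1.75 chords per bar

A: 14 × 3 = 42 beats ÷ 2 = 21 chords.
B: 5 × 4 = 20 beats ÷ 0.5 = 40 chords.
C: 18 × 4 = 72 beats ÷ 6 = 12 chords.
D: 11 × 4 = 44 beats ÷ 4 = 11 chords.
Overall: 84 chords over 48 bars → 84/48 = 1.75 chords per bar.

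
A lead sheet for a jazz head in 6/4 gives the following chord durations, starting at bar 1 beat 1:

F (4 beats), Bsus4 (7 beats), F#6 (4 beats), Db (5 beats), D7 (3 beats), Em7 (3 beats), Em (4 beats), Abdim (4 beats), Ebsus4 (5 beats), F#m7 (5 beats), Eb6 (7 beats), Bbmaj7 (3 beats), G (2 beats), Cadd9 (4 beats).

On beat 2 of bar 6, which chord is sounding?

Beat 2 of bar 6 is beat (6−1)×6 + 2 = 32 overall.
Running totals: F ends at 4, Bsus4 ends at 11, F#6 ends at 15, Db ends at 20, D7 ends at 23, Em7 ends at 26, Em ends at 30, Abdim ends at 34.
Beat 32 falls within Abdim.

Abdim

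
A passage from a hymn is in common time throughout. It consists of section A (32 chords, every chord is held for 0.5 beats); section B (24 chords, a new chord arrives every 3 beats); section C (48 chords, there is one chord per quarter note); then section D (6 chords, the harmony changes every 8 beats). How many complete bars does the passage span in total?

A: 32 × 0.5 = 16 beats = 4 bars.
B: 24 × 3 = 72 beats = 18 bars.
C: 48 × 1 = 48 beats = 12 bars.
D: 6 × 8 = 48 beats = 12 bars.
Total: 4 + 18 + 12 + 12 = 46 bars.

46 bars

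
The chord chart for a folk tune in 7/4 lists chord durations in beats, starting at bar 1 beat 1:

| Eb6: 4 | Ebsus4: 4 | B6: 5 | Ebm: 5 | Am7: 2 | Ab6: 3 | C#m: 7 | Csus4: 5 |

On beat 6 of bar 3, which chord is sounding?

Am7

Beat 6 of bar 3 is beat (3−1)×7 + 6 = 20 overall.
Running totals: Eb6 ends at 4, Ebsus4 ends at 8, B6 ends at 13, Ebm ends at 18, Am7 ends at 20.
Beat 20 falls within Am7.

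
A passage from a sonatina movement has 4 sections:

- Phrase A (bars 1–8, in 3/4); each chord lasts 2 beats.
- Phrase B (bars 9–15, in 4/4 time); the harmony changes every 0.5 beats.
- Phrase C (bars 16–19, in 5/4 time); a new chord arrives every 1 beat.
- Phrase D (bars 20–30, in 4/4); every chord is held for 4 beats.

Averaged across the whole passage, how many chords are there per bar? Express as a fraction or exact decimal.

3.3 chords per bar

A: 8 × 3 = 24 beats ÷ 2 = 12 chords.
B: 7 × 4 = 28 beats ÷ 0.5 = 56 chords.
C: 4 × 5 = 20 beats ÷ 1 = 20 chords.
D: 11 × 4 = 44 beats ÷ 4 = 11 chords.
Overall: 99 chords over 30 bars → 99/30 = 3.3 chords per bar.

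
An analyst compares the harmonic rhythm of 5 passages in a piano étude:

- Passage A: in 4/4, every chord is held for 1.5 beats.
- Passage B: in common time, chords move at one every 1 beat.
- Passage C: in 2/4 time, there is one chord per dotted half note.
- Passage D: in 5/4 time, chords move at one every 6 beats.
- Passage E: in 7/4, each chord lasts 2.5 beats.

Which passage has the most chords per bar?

Passage B

A: each chord is 1.5 beats in 4/4, so 8/3 per bar.
B: each chord is 1 beat in 4/4, so 4 per bar.
C: each chord is 3 beats in 2/4, so 2/3 per bar.
D: each chord is 6 beats in 5/4, so 5/6 per bar.
E: each chord is 2.5 beats in 7/4, so 2.8 per bar.
Fastest is B at 4 chords/bar.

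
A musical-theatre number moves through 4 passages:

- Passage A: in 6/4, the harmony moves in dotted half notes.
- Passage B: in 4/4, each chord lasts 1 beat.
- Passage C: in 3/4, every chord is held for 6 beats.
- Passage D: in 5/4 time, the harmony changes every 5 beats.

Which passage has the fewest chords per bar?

Passage C

A: 6/3 = 2 chords/bar.
B: 4/1 = 4 chords/bar.
C: 3/6 = 0.5 chords/bar.
D: 5/5 = 1 chord/bar.
Slowest is C at 0.5 chords/bar.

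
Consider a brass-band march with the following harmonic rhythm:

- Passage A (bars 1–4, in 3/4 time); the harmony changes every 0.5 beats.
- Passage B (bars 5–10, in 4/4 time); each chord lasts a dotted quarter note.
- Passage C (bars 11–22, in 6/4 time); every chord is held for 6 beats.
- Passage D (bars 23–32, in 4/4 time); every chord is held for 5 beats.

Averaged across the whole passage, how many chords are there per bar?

1.875 chords per bar

A: 4 × 3 = 12 beats ÷ 0.5 = 24 chords.
B: 6 × 4 = 24 beats ÷ 1.5 = 16 chords.
C: 12 × 6 = 72 beats ÷ 6 = 12 chords.
D: 10 × 4 = 40 beats ÷ 5 = 8 chords.
Overall: 60 chords over 32 bars → 60/32 = 1.875 chords per bar.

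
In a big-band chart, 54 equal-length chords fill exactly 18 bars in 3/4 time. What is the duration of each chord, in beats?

18 bars × 3 beats/bar = 54 beats total.
54 beats ÷ 54 chords = 1 beats per chord.
(That is a quarter note.)

1 beat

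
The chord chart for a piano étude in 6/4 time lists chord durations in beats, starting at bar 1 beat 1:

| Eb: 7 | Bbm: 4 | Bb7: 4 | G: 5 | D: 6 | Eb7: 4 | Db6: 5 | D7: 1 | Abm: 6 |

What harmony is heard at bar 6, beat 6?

D7

Beat 6 of bar 6 is beat (6−1)×6 + 6 = 36 overall.
Running totals: Eb ends at 7, Bbm ends at 11, Bb7 ends at 15, G ends at 20, D ends at 26, Eb7 ends at 30, Db6 ends at 35, D7 ends at 36.
Beat 36 falls within D7.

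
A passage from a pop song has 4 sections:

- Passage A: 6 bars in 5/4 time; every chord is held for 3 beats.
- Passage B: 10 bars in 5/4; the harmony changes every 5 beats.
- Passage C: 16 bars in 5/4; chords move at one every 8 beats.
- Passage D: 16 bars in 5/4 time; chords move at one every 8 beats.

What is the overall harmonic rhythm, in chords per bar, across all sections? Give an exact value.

5/6 chords per bar

A: 6 bars of 5 beats is 30 beats; at 3 beats each that's 10 chords.
B: 10 bars of 5 beats is 50 beats; at 5 beats each that's 10 chords.
C: 16 bars of 5 beats is 80 beats; at 8 beats each that's 10 chords.
D: 16 bars of 5 beats is 80 beats; at 8 beats each that's 10 chords.
Overall: 40 chords over 48 bars → 40/48 = 5/6 chords per bar.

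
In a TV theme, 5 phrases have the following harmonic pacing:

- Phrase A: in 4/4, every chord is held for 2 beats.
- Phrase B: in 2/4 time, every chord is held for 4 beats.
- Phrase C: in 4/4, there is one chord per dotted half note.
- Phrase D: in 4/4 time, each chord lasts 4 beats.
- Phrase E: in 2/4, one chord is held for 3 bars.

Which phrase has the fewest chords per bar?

Phrase E

A: 4/2 = 2 chords/bar.
B: 2/4 = 0.5 chords/bar.
C: 4/3 = 4/3 chords/bar.
D: 4/4 = 1 chord/bar.
E: 2/6 = 1/3 chords/bar.
Slowest is E at 1/3 chords/bar.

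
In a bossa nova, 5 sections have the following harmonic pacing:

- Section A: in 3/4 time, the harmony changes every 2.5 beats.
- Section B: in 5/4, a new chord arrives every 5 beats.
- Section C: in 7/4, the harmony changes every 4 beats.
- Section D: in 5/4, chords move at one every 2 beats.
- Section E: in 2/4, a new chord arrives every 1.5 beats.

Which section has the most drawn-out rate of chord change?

Section B

A: each chord is 2.5 beats in 3/4, so 1.2 per bar.
B: each chord is 5 beats in 5/4, so 1 per bar.
C: each chord is 4 beats in 7/4, so 1.75 per bar.
D: each chord is 2 beats in 5/4, so 2.5 per bar.
E: each chord is 1.5 beats in 2/4, so 4/3 per bar.
Slowest is B at 1 chords/bar.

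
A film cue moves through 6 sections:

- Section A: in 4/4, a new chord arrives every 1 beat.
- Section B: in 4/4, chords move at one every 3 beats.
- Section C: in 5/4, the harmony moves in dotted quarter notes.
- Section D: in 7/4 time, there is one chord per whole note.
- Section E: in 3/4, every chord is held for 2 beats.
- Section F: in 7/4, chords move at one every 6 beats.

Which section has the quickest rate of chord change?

Section A

A: 4 beats/bar ÷ 1 beat/chord = 4 chords/bar.
B: 4 beats/bar ÷ 3 beats/chord = 4/3 chords/bar.
C: 5 beats/bar ÷ 1.5 beats/chord = 10/3 chords/bar.
D: 7 beats/bar ÷ 4 beats/chord = 1.75 chords/bar.
E: 3 beats/bar ÷ 2 beats/chord = 1.5 chords/bar.
F: 7 beats/bar ÷ 6 beats/chord = 7/6 chords/bar.
Fastest is A at 4 chords/bar.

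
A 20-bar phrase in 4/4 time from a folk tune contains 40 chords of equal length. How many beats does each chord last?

2 beats

20 bars × 4 beats/bar = 80 beats total.
80 beats ÷ 40 chords = 2 beats per chord.
(That is a half note.)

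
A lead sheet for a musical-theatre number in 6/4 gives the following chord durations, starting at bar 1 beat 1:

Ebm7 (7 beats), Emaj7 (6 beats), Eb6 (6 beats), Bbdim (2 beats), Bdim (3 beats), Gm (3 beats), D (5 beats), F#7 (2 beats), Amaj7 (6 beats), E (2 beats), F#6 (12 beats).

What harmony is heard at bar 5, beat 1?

Beat 1 of bar 5 is beat (5−1)×6 + 1 = 25 overall.
Running totals: Ebm7 ends at 7, Emaj7 ends at 13, Eb6 ends at 19, Bbdim ends at 21, Bdim ends at 24, Gm ends at 27.
Beat 25 falls within Gm.

Gm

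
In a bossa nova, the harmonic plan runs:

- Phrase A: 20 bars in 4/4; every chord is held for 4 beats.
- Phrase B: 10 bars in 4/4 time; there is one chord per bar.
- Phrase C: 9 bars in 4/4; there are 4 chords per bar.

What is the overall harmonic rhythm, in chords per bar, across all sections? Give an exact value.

A: 20 × 4 = 80 beats ÷ 4 = 20 chords.
B: 10 × 4 = 40 beats ÷ 4 = 10 chords.
C: 9 × 4 = 36 beats ÷ 1 = 36 chords.
Overall: 66 chords over 39 bars → 66/39 = 22/13 chords per bar.

22/13 chords per bar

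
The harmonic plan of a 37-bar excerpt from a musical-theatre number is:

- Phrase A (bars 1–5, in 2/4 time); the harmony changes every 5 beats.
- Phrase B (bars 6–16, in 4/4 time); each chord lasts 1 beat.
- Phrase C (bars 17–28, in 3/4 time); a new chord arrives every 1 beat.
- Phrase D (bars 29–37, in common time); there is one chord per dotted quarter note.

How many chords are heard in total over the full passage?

106 chords

A: 5·2 = 10 beats, 10/5 = 2 chords.
B: 11·4 = 44 beats, 44/1 = 44 chords.
C: 12·3 = 36 beats, 36/1 = 36 chords.
D: 9·4 = 36 beats, 36/1.5 = 24 chords.
Total: 2 + 44 + 36 + 24 = 106.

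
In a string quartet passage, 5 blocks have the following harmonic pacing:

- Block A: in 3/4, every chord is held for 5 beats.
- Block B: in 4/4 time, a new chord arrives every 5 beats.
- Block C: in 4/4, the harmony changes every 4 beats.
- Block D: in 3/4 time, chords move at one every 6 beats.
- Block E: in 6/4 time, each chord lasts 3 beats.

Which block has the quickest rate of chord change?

Block E

A: each chord is 5 beats in 3/4, so 0.6 per bar.
B: each chord is 5 beats in 4/4, so 0.8 per bar.
C: each chord is 4 beats in 4/4, so 1 per bar.
D: each chord is 6 beats in 3/4, so 0.5 per bar.
E: each chord is 3 beats in 6/4, so 2 per bar.
Fastest is E at 2 chords/bar.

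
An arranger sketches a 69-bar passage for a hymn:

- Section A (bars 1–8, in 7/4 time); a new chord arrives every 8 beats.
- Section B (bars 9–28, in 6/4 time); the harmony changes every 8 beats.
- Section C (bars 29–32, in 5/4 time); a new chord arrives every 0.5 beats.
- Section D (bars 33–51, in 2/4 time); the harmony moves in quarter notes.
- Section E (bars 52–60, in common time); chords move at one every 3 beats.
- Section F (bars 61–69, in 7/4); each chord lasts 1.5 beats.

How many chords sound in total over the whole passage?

154 chords

A: 8 bars × 7 beats = 56 beats; 8 beats/chord → 7 chords.
B: 20 bars × 6 beats = 120 beats; 8 beats/chord → 15 chords.
C: 4 bars × 5 beats = 20 beats; 0.5 beats/chord → 40 chords.
D: 19 bars × 2 beats = 38 beats; 1 beat/chord → 38 chords.
E: 9 bars × 4 beats = 36 beats; 3 beats/chord → 12 chords.
F: 9 bars × 7 beats = 63 beats; 1.5 beats/chord → 42 chords.
Total: 7 + 15 + 40 + 38 + 12 + 42 = 154.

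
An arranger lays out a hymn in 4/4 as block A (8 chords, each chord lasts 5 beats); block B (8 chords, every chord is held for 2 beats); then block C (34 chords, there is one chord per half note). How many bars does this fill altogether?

31 bars

A: 8 × 5 = 40 beats = 10 bars.
B: 8 × 2 = 16 beats = 4 bars.
C: 34 × 2 = 68 beats = 17 bars.
Total: 10 + 4 + 17 = 31 bars.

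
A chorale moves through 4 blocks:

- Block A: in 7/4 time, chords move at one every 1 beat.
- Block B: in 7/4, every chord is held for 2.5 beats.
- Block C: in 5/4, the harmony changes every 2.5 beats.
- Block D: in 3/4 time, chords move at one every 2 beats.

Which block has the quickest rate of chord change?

Block A

A: 7/1 = 7 chords/bar.
B: 7/2.5 = 2.8 chords/bar.
C: 5/2.5 = 2 chords/bar.
D: 3/2 = 1.5 chords/bar.
Fastest is A at 7 chords/bar.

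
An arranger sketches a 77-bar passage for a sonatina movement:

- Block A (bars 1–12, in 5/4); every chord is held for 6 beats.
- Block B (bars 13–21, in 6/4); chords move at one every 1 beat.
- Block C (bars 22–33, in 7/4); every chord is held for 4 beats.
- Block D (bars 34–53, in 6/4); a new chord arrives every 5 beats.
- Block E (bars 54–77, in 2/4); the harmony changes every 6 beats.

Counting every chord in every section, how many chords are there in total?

A has 60 beats and chords last 6 each, so 10 chords.
B has 54 beats and chords last 1 each, so 54 chords.
C has 84 beats and chords last 4 each, so 21 chords.
D has 120 beats and chords last 5 each, so 24 chords.
E has 48 beats and chords last 6 each, so 8 chords.
Total: 10 + 54 + 21 + 24 + 8 = 117.

117 chords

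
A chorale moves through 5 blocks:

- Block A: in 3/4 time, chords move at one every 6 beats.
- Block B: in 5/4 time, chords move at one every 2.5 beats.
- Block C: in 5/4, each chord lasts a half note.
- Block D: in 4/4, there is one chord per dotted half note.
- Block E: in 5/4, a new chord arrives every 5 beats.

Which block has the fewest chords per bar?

A: each chord is 6 beats in 3/4, so 0.5 per bar.
B: each chord is 2.5 beats in 5/4, so 2 per bar.
C: each chord is 2 beats in 5/4, so 2.5 per bar.
D: each chord is 3 beats in 4/4, so 4/3 per bar.
E: each chord is 5 beats in 5/4, so 1 per bar.
Slowest is A at 0.5 chords/bar.

Block A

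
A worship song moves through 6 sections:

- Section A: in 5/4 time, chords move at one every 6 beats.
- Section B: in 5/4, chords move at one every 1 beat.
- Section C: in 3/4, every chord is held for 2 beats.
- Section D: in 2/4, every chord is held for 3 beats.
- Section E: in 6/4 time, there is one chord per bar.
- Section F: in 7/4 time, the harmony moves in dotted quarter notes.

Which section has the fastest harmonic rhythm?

Section B

A: 5 beats/bar ÷ 6 beats/chord = 5/6 chords/bar.
B: 5 beats/bar ÷ 1 beat/chord = 5 chords/bar.
C: 3 beats/bar ÷ 2 beats/chord = 1.5 chords/bar.
D: 2 beats/bar ÷ 3 beats/chord = 2/3 chords/bar.
E: 6 beats/bar ÷ 6 beats/chord = 1 chord/bar.
F: 7 beats/bar ÷ 1.5 beats/chord = 14/3 chords/bar.
Fastest is B at 5 chords/bar.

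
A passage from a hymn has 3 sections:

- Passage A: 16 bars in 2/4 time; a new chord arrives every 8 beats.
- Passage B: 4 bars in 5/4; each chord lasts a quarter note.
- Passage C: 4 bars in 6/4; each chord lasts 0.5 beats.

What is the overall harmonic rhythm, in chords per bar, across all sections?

A: 16 × 2 = 32 beats ÷ 8 = 4 chords.
B: 4 × 5 = 20 beats ÷ 1 = 20 chords.
C: 4 × 6 = 24 beats ÷ 0.5 = 48 chords.
Overall: 72 chords over 24 bars → 72/24 = 3 chords per bar.

3 chords per bar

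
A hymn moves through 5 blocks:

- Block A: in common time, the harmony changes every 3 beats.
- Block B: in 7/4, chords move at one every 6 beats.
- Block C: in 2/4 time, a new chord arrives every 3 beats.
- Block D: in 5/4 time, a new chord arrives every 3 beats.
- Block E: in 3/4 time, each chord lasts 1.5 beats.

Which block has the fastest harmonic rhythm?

A: each chord is 3 beats in 4/4, so 4/3 per bar.
B: each chord is 6 beats in 7/4, so 7/6 per bar.
C: each chord is 3 beats in 2/4, so 2/3 per bar.
D: each chord is 3 beats in 5/4, so 5/3 per bar.
E: each chord is 1.5 beats in 3/4, so 2 per bar.
Fastest is E at 2 chords/bar.

Block E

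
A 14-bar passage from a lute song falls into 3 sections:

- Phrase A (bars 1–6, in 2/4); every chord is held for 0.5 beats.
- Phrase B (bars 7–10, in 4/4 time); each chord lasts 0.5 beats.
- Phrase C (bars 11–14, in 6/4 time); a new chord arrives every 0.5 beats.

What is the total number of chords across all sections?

104 chords

A has 12 beats and chords last 0.5 each, so 24 chords.
B has 16 beats and chords last 0.5 each, so 32 chords.
C has 24 beats and chords last 0.5 each, so 48 chords.
Total: 24 + 32 + 48 = 104.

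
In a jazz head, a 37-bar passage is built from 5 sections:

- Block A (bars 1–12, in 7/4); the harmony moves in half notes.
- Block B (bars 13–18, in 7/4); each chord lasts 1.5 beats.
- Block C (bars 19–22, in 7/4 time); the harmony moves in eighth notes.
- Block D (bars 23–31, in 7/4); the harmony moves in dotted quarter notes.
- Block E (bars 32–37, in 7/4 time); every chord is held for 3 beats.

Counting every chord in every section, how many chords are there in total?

182 chords

A has 84 beats and chords last 2 each, so 42 chords.
B has 42 beats and chords last 1.5 each, so 28 chords.
C has 28 beats and chords last 0.5 each, so 56 chords.
D has 63 beats and chords last 1.5 each, so 42 chords.
E has 42 beats and chords last 3 each, so 14 chords.
Total: 42 + 28 + 56 + 42 + 14 = 182.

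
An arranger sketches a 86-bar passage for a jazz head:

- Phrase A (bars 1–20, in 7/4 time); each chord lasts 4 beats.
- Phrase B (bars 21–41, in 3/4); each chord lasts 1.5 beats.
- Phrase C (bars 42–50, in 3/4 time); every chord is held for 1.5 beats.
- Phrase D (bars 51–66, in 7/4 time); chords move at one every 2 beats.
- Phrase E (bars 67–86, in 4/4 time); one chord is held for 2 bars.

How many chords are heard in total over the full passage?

A has 140 beats and chords last 4 each, so 35 chords.
B has 63 beats and chords last 1.5 each, so 42 chords.
C has 27 beats and chords last 1.5 each, so 18 chords.
D has 112 beats and chords last 2 each, so 56 chords.
E has 80 beats and chords last 8 each, so 10 chords.
Total: 35 + 42 + 18 + 56 + 10 = 161.

161 chords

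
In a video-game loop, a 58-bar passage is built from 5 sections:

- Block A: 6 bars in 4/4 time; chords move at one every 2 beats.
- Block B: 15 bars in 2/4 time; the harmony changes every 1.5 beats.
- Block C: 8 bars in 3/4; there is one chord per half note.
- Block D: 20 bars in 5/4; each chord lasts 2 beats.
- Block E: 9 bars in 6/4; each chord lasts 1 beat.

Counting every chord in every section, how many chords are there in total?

148 chords

A: 6 bars × 4 beats = 24 beats; 2 beats/chord → 12 chords.
B: 15 bars × 2 beats = 30 beats; 1.5 beats/chord → 20 chords.
C: 8 bars × 3 beats = 24 beats; 2 beats/chord → 12 chords.
D: 20 bars × 5 beats = 100 beats; 2 beats/chord → 50 chords.
E: 9 bars × 6 beats = 54 beats; 1 beat/chord → 54 chords.
Total: 12 + 20 + 12 + 50 + 54 = 148.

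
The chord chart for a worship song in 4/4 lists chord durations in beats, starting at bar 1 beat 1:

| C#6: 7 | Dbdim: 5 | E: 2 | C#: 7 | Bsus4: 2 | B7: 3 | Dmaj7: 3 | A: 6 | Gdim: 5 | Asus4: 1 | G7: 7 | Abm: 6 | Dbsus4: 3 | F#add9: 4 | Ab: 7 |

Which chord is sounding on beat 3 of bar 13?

Abm

Beat 3 of bar 13 is beat (13−1)×4 + 3 = 51 overall.
Running totals: C#6 ends at 7, Dbdim ends at 12, E ends at 14, C# ends at 21, Bsus4 ends at 23, B7 ends at 26, Dmaj7 ends at 29, A ends at 35, Gdim ends at 40, Asus4 ends at 41, G7 ends at 48, Abm ends at 54.
Beat 51 falls within Abm.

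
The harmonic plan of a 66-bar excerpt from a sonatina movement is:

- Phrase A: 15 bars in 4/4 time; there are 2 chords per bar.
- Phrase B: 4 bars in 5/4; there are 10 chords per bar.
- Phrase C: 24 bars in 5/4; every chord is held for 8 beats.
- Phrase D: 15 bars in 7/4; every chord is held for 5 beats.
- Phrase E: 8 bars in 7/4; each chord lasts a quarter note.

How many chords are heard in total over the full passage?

162 chords

A: 15 bars × 4 beats = 60 beats; 2 beats/chord → 30 chords.
B: 4 bars × 5 beats = 20 beats; 0.5 beats/chord → 40 chords.
C: 24 bars × 5 beats = 120 beats; 8 beats/chord → 15 chords.
D: 15 bars × 7 beats = 105 beats; 5 beats/chord → 21 chords.
E: 8 bars × 7 beats = 56 beats; 1 beat/chord → 56 chords.
Total: 30 + 40 + 15 + 21 + 56 = 162.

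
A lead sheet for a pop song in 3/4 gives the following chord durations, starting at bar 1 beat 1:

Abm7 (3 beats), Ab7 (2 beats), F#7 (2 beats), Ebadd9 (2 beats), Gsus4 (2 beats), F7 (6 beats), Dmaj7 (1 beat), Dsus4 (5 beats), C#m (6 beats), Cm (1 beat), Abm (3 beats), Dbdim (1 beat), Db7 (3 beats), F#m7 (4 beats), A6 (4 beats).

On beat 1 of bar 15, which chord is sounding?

A6

Beat 1 of bar 15 is beat (15−1)×3 + 1 = 43 overall.
Running totals: Abm7 ends at 3, Ab7 ends at 5, F#7 ends at 7, Ebadd9 ends at 9, Gsus4 ends at 11, F7 ends at 17, Dmaj7 ends at 18, Dsus4 ends at 23, C#m ends at 29, Cm ends at 30, Abm ends at 33, Dbdim ends at 34, Db7 ends at 37, F#m7 ends at 41, A6 ends at 45.
Beat 43 falls within A6.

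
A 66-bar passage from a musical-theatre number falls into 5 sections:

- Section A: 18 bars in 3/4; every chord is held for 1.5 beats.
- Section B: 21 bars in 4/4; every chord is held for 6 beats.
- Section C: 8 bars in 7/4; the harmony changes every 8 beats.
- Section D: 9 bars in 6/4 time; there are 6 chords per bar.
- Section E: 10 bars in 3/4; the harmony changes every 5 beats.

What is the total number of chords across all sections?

A has 54 beats and chords last 1.5 each, so 36 chords.
B has 84 beats and chords last 6 each, so 14 chords.
C has 56 beats and chords last 8 each, so 7 chords.
D has 54 beats and chords last 1 each, so 54 chords.
E has 30 beats and chords last 5 each, so 6 chords.
Total: 36 + 14 + 7 + 54 + 6 = 117.

117 chords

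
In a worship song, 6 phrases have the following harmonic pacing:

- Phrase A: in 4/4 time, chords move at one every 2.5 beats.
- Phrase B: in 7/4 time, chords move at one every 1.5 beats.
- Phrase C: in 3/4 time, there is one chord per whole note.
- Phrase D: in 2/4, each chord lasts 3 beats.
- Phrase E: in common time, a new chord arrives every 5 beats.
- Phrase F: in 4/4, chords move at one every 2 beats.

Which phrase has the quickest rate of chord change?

A: each chord is 2.5 beats in 4/4, so 1.6 per bar.
B: each chord is 1.5 beats in 7/4, so 14/3 per bar.
C: each chord is 4 beats in 3/4, so 0.75 per bar.
D: each chord is 3 beats in 2/4, so 2/3 per bar.
E: each chord is 5 beats in 4/4, so 0.8 per bar.
F: each chord is 2 beats in 4/4, so 2 per bar.
Fastest is B at 14/3 chords/bar.

Phrase B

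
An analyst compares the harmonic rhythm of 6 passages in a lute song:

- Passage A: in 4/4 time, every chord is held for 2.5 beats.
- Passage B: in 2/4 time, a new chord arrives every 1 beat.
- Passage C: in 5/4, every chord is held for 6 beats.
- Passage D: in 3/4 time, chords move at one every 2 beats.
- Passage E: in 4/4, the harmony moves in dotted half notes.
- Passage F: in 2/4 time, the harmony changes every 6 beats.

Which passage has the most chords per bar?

A: 4 beats/bar ÷ 2.5 beats/chord = 1.6 chords/bar.
B: 2 beats/bar ÷ 1 beat/chord = 2 chords/bar.
C: 5 beats/bar ÷ 6 beats/chord = 5/6 chords/bar.
D: 3 beats/bar ÷ 2 beats/chord = 1.5 chords/bar.
E: 4 beats/bar ÷ 3 beats/chord = 4/3 chords/bar.
F: 2 beats/bar ÷ 6 beats/chord = 1/3 chords/bar.
Fastest is B at 2 chords/bar.

Passage B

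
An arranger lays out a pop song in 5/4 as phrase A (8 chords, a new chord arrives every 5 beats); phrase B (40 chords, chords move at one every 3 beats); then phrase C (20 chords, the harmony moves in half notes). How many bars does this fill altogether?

A: 8 × 5 = 40 beats = 8 bars.
B: 40 × 3 = 120 beats = 24 bars.
C: 20 × 2 = 40 beats = 8 bars.
Total: 8 + 24 + 8 = 40 bars.

40 bars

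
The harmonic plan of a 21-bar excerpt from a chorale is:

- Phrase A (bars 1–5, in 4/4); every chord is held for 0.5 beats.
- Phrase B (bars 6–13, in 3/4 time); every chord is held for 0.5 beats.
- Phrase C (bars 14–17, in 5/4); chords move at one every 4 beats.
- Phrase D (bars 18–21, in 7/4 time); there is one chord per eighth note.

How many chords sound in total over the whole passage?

A has 20 beats and chords last 0.5 each, so 40 chords.
B has 24 beats and chords last 0.5 each, so 48 chords.
C has 20 beats and chords last 4 each, so 5 chords.
D has 28 beats and chords last 0.5 each, so 56 chords.
Total: 40 + 48 + 5 + 56 = 149.

149 chords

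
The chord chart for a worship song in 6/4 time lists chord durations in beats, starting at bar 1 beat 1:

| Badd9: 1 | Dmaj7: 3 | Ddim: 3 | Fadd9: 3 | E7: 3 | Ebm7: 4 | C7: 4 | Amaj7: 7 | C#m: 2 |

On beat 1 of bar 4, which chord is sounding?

C7

Beat 1 of bar 4 is beat (4−1)×6 + 1 = 19 overall.
Running totals: Badd9 ends at 1, Dmaj7 ends at 4, Ddim ends at 7, Fadd9 ends at 10, E7 ends at 13, Ebm7 ends at 17, C7 ends at 21.
Beat 19 falls within C7.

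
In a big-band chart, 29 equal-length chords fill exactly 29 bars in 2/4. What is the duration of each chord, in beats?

29 bars × 2 beats/bar = 58 beats total.
58 beats ÷ 29 chords = 2 beats per chord.
(That is a half note.)

2 beats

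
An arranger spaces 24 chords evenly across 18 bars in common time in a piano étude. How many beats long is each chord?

3 beats

18 bars × 4 beats/bar = 72 beats total.
72 beats ÷ 24 chords = 3 beats per chord.
(That is a dotted half note.)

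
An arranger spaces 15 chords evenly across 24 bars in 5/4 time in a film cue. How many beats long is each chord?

8 beats

24 bars × 5 beats/bar = 120 beats total.
120 beats ÷ 15 chords = 8 beats per chord.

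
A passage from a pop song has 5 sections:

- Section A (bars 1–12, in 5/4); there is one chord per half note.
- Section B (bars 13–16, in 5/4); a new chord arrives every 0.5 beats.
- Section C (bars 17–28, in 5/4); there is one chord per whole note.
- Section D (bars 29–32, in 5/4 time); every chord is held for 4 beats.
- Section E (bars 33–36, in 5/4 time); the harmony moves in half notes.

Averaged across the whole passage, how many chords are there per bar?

25/9 chords per bar

A: 12 × 5 = 60 beats ÷ 2 = 30 chords.
B: 4 × 5 = 20 beats ÷ 0.5 = 40 chords.
C: 12 × 5 = 60 beats ÷ 4 = 15 chords.
D: 4 × 5 = 20 beats ÷ 4 = 5 chords.
E: 4 × 5 = 20 beats ÷ 2 = 10 chords.
Overall: 100 chords over 36 bars → 100/36 = 25/9 chords per bar.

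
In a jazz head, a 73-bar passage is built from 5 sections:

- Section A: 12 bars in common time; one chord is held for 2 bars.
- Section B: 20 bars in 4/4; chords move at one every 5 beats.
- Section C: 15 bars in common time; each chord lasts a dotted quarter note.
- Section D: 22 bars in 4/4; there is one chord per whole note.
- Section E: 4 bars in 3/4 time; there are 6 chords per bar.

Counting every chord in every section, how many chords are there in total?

108 chords

A has 48 beats and chords last 8 each, so 6 chords.
B has 80 beats and chords last 5 each, so 16 chords.
C has 60 beats and chords last 1.5 each, so 40 chords.
D has 88 beats and chords last 4 each, so 22 chords.
E has 12 beats and chords last 0.5 each, so 24 chords.
Total: 6 + 16 + 40 + 22 + 24 = 108.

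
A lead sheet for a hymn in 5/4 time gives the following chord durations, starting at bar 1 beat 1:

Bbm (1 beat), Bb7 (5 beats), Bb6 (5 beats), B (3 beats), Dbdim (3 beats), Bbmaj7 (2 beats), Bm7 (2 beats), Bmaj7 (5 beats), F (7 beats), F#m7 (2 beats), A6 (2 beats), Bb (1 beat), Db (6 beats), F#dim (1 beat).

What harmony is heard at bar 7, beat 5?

F#m7

Beat 5 of bar 7 is beat (7−1)×5 + 5 = 35 overall.
Running totals: Bbm ends at 1, Bb7 ends at 6, Bb6 ends at 11, B ends at 14, Dbdim ends at 17, Bbmaj7 ends at 19, Bm7 ends at 21, Bmaj7 ends at 26, F ends at 33, F#m7 ends at 35.
Beat 35 falls within F#m7.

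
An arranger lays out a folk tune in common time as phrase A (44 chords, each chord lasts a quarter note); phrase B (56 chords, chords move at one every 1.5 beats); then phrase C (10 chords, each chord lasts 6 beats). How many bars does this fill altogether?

47 bars

A: 44 × 1 = 44 beats = 11 bars.
B: 56 × 1.5 = 84 beats = 21 bars.
C: 10 × 6 = 60 beats = 15 bars.
Total: 11 + 21 + 15 = 47 bars.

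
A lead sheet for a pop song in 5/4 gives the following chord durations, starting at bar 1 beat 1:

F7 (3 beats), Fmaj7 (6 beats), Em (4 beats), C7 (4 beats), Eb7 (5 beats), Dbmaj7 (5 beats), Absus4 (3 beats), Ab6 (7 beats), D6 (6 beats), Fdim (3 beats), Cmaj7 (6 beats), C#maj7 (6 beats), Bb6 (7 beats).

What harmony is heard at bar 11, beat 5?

C#maj7

Beat 5 of bar 11 is beat (11−1)×5 + 5 = 55 overall.
Running totals: F7 ends at 3, Fmaj7 ends at 9, Em ends at 13, C7 ends at 17, Eb7 ends at 22, Dbmaj7 ends at 27, Absus4 ends at 30, Ab6 ends at 37, D6 ends at 43, Fdim ends at 46, Cmaj7 ends at 52, C#maj7 ends at 58.
Beat 55 falls within C#maj7.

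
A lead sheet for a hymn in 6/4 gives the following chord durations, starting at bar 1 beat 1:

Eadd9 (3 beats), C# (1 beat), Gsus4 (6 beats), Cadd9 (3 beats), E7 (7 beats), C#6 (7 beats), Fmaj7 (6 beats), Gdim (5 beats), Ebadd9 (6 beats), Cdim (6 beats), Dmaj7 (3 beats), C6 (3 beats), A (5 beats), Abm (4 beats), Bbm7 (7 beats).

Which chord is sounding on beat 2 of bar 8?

Ebadd9

Beat 2 of bar 8 is beat (8−1)×6 + 2 = 44 overall.
Running totals: Eadd9 ends at 3, C# ends at 4, Gsus4 ends at 10, Cadd9 ends at 13, E7 ends at 20, C#6 ends at 27, Fmaj7 ends at 33, Gdim ends at 38, Ebadd9 ends at 44.
Beat 44 falls within Ebadd9.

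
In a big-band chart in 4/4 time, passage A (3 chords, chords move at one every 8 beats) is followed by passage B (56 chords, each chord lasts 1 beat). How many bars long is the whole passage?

A: 3 × 8 = 24 beats = 6 bars.
B: 56 × 1 = 56 beats = 14 bars.
Total: 6 + 14 = 20 bars.

20 bars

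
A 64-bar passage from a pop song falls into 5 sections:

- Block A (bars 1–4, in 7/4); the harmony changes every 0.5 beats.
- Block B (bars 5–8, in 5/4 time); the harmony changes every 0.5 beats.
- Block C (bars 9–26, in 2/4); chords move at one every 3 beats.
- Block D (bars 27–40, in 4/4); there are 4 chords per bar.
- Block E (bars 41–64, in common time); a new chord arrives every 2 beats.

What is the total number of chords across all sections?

212 chords

A: 4 bars × 7 beats = 28 beats; 0.5 beats/chord → 56 chords.
B: 4 bars × 5 beats = 20 beats; 0.5 beats/chord → 40 chords.
C: 18 bars × 2 beats = 36 beats; 3 beats/chord → 12 chords.
D: 14 bars × 4 beats = 56 beats; 1 beat/chord → 56 chords.
E: 24 bars × 4 beats = 96 beats; 2 beats/chord → 48 chords.
Total: 56 + 40 + 12 + 56 + 48 = 212.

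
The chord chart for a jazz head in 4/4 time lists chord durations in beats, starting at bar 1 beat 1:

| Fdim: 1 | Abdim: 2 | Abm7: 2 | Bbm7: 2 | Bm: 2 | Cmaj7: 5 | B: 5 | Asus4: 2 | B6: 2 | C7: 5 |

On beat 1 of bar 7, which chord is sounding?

C7

Beat 1 of bar 7 is beat (7−1)×4 + 1 = 25 overall.
Running totals: Fdim ends at 1, Abdim ends at 3, Abm7 ends at 5, Bbm7 ends at 7, Bm ends at 9, Cmaj7 ends at 14, B ends at 19, Asus4 ends at 21, B6 ends at 23, C7 ends at 28.
Beat 25 falls within C7.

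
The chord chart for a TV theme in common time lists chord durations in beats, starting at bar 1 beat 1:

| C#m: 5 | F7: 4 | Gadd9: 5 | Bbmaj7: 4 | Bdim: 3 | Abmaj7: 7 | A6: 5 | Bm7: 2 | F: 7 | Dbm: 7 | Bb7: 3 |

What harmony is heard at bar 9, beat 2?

Beat 2 of bar 9 is beat (9−1)×4 + 2 = 34 overall.
Running totals: C#m ends at 5, F7 ends at 9, Gadd9 ends at 14, Bbmaj7 ends at 18, Bdim ends at 21, Abmaj7 ends at 28, A6 ends at 33, Bm7 ends at 35.
Beat 34 falls within Bm7.

Bm7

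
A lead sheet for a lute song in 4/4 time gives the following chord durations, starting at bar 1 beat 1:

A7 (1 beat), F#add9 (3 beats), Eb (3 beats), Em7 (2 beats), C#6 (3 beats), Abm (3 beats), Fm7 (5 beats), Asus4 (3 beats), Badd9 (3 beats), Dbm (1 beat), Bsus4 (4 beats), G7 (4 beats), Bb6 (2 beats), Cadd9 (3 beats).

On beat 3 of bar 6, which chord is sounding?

Beat 3 of bar 6 is beat (6−1)×4 + 3 = 23 overall.
Running totals: A7 ends at 1, F#add9 ends at 4, Eb ends at 7, Em7 ends at 9, C#6 ends at 12, Abm ends at 15, Fm7 ends at 20, Asus4 ends at 23.
Beat 23 falls within Asus4.

Asus4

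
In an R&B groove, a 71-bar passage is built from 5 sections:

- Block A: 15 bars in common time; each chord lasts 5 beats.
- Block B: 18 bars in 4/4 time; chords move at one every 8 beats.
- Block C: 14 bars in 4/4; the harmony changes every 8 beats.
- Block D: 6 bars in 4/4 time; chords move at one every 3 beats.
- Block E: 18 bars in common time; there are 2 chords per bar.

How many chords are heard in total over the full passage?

72 chords

A: 15 bars × 4 beats = 60 beats; 5 beats/chord → 12 chords.
B: 18 bars × 4 beats = 72 beats; 8 beats/chord → 9 chords.
C: 14 bars × 4 beats = 56 beats; 8 beats/chord → 7 chords.
D: 6 bars × 4 beats = 24 beats; 3 beats/chord → 8 chords.
E: 18 bars × 4 beats = 72 beats; 2 beats/chord → 36 chords.
Total: 12 + 9 + 7 + 8 + 36 = 72.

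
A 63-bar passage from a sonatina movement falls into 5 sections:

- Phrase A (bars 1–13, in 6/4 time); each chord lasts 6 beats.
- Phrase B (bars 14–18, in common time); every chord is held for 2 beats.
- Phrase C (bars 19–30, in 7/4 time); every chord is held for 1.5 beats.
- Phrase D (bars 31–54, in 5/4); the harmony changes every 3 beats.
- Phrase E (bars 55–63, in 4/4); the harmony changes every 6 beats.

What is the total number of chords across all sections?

A: 13·6 = 78 beats, 78/6 = 13 chords.
B: 5·4 = 20 beats, 20/2 = 10 chords.
C: 12·7 = 84 beats, 84/1.5 = 56 chords.
D: 24·5 = 120 beats, 120/3 = 40 chords.
E: 9·4 = 36 beats, 36/6 = 6 chords.
Total: 13 + 10 + 56 + 40 + 6 = 125.

125 chords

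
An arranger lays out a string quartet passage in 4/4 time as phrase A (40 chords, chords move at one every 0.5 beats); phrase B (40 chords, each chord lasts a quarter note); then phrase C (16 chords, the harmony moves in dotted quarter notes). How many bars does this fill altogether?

21 bars

A: 40 × 0.5 = 20 beats = 5 bars.
B: 40 × 1 = 40 beats = 10 bars.
C: 16 × 1.5 = 24 beats = 6 bars.
Total: 5 + 10 + 6 = 21 bars.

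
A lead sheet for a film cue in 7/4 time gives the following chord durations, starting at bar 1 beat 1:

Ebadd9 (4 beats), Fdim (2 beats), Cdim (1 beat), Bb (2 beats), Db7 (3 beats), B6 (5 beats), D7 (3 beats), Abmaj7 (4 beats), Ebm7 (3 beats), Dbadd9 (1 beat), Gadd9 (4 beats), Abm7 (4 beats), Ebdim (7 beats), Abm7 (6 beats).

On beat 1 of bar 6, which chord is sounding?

Abm7

Beat 1 of bar 6 is beat (6−1)×7 + 1 = 36 overall.
Running totals: Ebadd9 ends at 4, Fdim ends at 6, Cdim ends at 7, Bb ends at 9, Db7 ends at 12, B6 ends at 17, D7 ends at 20, Abmaj7 ends at 24, Ebm7 ends at 27, Dbadd9 ends at 28, Gadd9 ends at 32, Abm7 ends at 36.
Beat 36 falls within Abm7.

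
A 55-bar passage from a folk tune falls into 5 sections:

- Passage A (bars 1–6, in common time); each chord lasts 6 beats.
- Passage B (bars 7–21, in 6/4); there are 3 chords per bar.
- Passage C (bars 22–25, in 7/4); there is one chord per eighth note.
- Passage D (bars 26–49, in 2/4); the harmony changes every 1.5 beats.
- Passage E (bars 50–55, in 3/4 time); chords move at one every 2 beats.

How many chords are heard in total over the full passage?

146 chords

A: 6·4 = 24 beats, 24/6 = 4 chords.
B: 15·6 = 90 beats, 90/2 = 45 chords.
C: 4·7 = 28 beats, 28/0.5 = 56 chords.
D: 24·2 = 48 beats, 48/1.5 = 32 chords.
E: 6·3 = 18 beats, 18/2 = 9 chords.
Total: 4 + 45 + 56 + 32 + 9 = 146.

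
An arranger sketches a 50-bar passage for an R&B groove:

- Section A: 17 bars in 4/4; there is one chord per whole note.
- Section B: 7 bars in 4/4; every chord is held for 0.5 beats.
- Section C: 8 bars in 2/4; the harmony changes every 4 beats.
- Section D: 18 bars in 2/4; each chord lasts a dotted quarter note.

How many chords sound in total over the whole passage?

A: 17 bars × 4 beats = 68 beats; 4 beats/chord → 17 chords.
B: 7 bars × 4 beats = 28 beats; 0.5 beats/chord → 56 chords.
C: 8 bars × 2 beats = 16 beats; 4 beats/chord → 4 chords.
D: 18 bars × 2 beats = 36 beats; 1.5 beats/chord → 24 chords.
Total: 17 + 56 + 4 + 24 = 101.

101 chords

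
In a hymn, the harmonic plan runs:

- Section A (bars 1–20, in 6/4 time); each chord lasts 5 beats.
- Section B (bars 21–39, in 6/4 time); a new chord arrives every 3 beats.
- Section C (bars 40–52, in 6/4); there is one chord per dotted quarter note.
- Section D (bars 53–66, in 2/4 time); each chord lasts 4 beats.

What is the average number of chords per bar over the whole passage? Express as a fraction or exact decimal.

11/6 chords per bar

A: 20 × 6 = 120 beats ÷ 5 = 24 chords.
B: 19 × 6 = 114 beats ÷ 3 = 38 chords.
C: 13 × 6 = 78 beats ÷ 1.5 = 52 chords.
D: 14 × 2 = 28 beats ÷ 4 = 7 chords.
Overall: 121 chords over 66 bars → 121/66 = 11/6 chords per bar.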